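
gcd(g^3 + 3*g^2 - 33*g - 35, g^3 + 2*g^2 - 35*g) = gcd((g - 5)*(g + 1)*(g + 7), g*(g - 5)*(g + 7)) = g^2 + 2*g - 35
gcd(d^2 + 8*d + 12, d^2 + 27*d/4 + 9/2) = d + 6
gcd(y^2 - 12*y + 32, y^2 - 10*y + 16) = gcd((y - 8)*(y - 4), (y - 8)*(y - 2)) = y - 8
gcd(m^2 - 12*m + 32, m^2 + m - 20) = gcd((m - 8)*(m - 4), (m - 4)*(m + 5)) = m - 4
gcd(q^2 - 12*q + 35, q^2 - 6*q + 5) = q - 5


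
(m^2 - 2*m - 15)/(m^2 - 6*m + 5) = (m + 3)/(m - 1)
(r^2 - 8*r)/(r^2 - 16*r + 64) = r/(r - 8)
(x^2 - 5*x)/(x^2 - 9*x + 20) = x/(x - 4)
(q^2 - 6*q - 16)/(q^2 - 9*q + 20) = (q^2 - 6*q - 16)/(q^2 - 9*q + 20)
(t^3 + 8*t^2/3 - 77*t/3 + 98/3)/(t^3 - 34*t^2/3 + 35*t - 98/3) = (t + 7)/(t - 7)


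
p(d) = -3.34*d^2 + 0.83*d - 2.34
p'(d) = 0.83 - 6.68*d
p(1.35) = -7.31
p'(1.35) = -8.19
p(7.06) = -162.96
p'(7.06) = -46.33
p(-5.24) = -98.40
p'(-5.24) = 35.83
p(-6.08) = -130.85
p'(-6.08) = 41.44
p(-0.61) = -4.09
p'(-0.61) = 4.90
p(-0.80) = -5.14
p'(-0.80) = 6.17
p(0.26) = -2.35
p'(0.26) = -0.91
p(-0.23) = -2.71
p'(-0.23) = 2.37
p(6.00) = -117.60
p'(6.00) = -39.25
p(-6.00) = -127.56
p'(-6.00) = 40.91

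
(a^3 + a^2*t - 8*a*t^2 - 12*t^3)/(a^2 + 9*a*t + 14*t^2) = (a^2 - a*t - 6*t^2)/(a + 7*t)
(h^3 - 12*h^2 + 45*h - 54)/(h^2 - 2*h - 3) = (h^2 - 9*h + 18)/(h + 1)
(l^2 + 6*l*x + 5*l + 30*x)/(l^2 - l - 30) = (l + 6*x)/(l - 6)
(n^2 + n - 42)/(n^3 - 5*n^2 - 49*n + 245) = (n - 6)/(n^2 - 12*n + 35)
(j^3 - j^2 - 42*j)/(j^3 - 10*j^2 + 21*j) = (j + 6)/(j - 3)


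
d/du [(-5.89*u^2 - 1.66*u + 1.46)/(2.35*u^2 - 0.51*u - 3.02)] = (6.9049*u^2 + 28.7136*u + 5.7578)/(5.5225*u^4 - 2.397*u^3 - 13.9339*u^2 + 3.0804*u + 9.1204)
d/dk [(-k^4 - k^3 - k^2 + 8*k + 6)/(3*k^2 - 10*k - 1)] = (-6*k^5 + 27*k^4 + 24*k^3 - 11*k^2 - 34*k + 52)/(9*k^4 - 60*k^3 + 94*k^2 + 20*k + 1)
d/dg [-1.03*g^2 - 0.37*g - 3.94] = -2.06*g - 0.37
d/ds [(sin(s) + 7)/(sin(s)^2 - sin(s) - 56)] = -cos(s)/(sin(s) - 8)^2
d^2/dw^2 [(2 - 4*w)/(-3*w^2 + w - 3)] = 4*((5 - 18*w)*(3*w^2 - w + 3) + (2*w - 1)*(6*w - 1)^2)/(3*w^2 - w + 3)^3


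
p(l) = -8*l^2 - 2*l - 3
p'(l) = -16*l - 2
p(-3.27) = -82.00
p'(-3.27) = 50.32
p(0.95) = -12.12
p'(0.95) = -17.20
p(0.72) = -8.59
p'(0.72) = -13.52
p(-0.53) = -4.19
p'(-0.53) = 6.48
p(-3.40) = -88.68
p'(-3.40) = 52.40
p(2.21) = -46.49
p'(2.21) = -37.36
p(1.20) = -16.92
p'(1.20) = -21.20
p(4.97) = -210.55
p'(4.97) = -81.52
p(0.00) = -3.00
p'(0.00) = -2.00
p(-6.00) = -279.00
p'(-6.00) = 94.00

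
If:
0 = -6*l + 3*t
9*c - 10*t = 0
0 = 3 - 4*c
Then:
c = 3/4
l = 27/80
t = 27/40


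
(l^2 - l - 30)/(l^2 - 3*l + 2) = (l^2 - l - 30)/(l^2 - 3*l + 2)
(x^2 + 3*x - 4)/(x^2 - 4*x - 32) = (x - 1)/(x - 8)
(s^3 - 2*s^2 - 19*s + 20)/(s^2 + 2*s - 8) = (s^2 - 6*s + 5)/(s - 2)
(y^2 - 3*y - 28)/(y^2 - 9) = (y^2 - 3*y - 28)/(y^2 - 9)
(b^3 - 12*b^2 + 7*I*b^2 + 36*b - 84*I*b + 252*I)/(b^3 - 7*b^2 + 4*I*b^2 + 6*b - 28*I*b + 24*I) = (b^2 + b*(-6 + 7*I) - 42*I)/(b^2 + b*(-1 + 4*I) - 4*I)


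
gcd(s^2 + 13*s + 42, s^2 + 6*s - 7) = s + 7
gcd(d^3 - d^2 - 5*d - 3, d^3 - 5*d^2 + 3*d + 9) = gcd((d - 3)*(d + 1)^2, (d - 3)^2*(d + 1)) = d^2 - 2*d - 3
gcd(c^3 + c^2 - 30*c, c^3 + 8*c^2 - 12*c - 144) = c + 6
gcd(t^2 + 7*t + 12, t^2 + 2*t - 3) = t + 3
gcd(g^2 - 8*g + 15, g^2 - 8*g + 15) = g^2 - 8*g + 15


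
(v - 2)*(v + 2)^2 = v^3 + 2*v^2 - 4*v - 8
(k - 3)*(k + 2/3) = k^2 - 7*k/3 - 2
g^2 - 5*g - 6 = (g - 6)*(g + 1)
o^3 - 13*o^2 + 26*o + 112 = (o - 8)*(o - 7)*(o + 2)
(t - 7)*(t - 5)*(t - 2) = t^3 - 14*t^2 + 59*t - 70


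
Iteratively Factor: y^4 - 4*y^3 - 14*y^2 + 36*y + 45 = (y - 3)*(y^3 - y^2 - 17*y - 15) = (y - 3)*(y + 1)*(y^2 - 2*y - 15) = (y - 3)*(y + 1)*(y + 3)*(y - 5)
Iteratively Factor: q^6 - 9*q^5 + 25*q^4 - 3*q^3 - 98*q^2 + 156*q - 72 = (q - 1)*(q^5 - 8*q^4 + 17*q^3 + 14*q^2 - 84*q + 72) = (q - 2)*(q - 1)*(q^4 - 6*q^3 + 5*q^2 + 24*q - 36) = (q - 3)*(q - 2)*(q - 1)*(q^3 - 3*q^2 - 4*q + 12) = (q - 3)^2*(q - 2)*(q - 1)*(q^2 - 4) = (q - 3)^2*(q - 2)^2*(q - 1)*(q + 2)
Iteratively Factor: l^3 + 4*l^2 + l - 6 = (l + 3)*(l^2 + l - 2) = (l - 1)*(l + 3)*(l + 2)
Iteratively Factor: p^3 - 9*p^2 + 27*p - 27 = (p - 3)*(p^2 - 6*p + 9) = (p - 3)^2*(p - 3)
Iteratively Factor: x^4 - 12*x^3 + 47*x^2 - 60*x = (x)*(x^3 - 12*x^2 + 47*x - 60) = x*(x - 3)*(x^2 - 9*x + 20) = x*(x - 5)*(x - 3)*(x - 4)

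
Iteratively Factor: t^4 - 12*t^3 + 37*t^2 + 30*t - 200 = (t + 2)*(t^3 - 14*t^2 + 65*t - 100) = (t - 5)*(t + 2)*(t^2 - 9*t + 20) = (t - 5)*(t - 4)*(t + 2)*(t - 5)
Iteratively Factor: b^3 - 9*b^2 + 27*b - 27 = (b - 3)*(b^2 - 6*b + 9) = (b - 3)^2*(b - 3)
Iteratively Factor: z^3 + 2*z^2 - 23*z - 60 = (z + 3)*(z^2 - z - 20) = (z - 5)*(z + 3)*(z + 4)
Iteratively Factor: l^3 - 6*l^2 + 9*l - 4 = (l - 1)*(l^2 - 5*l + 4) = (l - 1)^2*(l - 4)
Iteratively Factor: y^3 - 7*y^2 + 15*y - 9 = (y - 3)*(y^2 - 4*y + 3) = (y - 3)^2*(y - 1)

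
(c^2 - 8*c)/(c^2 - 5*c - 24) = c/(c + 3)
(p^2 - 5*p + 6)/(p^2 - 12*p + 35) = (p^2 - 5*p + 6)/(p^2 - 12*p + 35)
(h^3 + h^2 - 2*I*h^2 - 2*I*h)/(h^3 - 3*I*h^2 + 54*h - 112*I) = h*(h + 1)/(h^2 - I*h + 56)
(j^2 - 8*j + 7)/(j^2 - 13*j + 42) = (j - 1)/(j - 6)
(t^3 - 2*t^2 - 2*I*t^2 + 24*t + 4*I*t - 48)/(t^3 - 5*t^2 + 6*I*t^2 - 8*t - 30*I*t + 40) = (t^2 + t*(-2 - 6*I) + 12*I)/(t^2 + t*(-5 + 2*I) - 10*I)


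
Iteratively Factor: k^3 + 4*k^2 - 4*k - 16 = (k - 2)*(k^2 + 6*k + 8) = (k - 2)*(k + 2)*(k + 4)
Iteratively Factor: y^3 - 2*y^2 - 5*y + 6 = (y - 1)*(y^2 - y - 6) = (y - 3)*(y - 1)*(y + 2)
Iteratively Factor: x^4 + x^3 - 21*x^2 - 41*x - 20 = (x + 1)*(x^3 - 21*x - 20) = (x + 1)^2*(x^2 - x - 20) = (x + 1)^2*(x + 4)*(x - 5)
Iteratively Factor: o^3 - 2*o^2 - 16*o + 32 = (o + 4)*(o^2 - 6*o + 8) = (o - 4)*(o + 4)*(o - 2)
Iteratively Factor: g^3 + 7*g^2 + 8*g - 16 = (g + 4)*(g^2 + 3*g - 4) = (g - 1)*(g + 4)*(g + 4)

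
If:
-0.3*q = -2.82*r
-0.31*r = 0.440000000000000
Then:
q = -13.34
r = -1.42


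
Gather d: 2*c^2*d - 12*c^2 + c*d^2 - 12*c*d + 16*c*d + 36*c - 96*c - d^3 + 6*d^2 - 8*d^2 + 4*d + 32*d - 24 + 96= -12*c^2 - 60*c - d^3 + d^2*(c - 2) + d*(2*c^2 + 4*c + 36) + 72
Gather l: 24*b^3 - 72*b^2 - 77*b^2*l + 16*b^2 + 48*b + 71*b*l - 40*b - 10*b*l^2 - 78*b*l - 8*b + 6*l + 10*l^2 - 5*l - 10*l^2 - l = 24*b^3 - 56*b^2 - 10*b*l^2 + l*(-77*b^2 - 7*b)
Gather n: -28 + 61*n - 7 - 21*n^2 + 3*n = -21*n^2 + 64*n - 35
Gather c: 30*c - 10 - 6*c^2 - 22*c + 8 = -6*c^2 + 8*c - 2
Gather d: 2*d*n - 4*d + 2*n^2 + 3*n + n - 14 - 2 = d*(2*n - 4) + 2*n^2 + 4*n - 16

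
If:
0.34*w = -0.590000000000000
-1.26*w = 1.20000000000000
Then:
No Solution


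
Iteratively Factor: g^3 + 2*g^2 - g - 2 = (g + 1)*(g^2 + g - 2) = (g + 1)*(g + 2)*(g - 1)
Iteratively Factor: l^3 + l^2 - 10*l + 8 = (l - 2)*(l^2 + 3*l - 4) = (l - 2)*(l - 1)*(l + 4)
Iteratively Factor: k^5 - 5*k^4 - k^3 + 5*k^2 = (k)*(k^4 - 5*k^3 - k^2 + 5*k) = k*(k - 1)*(k^3 - 4*k^2 - 5*k) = k*(k - 5)*(k - 1)*(k^2 + k) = k^2*(k - 5)*(k - 1)*(k + 1)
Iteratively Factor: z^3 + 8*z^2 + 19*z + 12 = (z + 1)*(z^2 + 7*z + 12) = (z + 1)*(z + 4)*(z + 3)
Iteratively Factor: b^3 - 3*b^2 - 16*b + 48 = (b + 4)*(b^2 - 7*b + 12) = (b - 3)*(b + 4)*(b - 4)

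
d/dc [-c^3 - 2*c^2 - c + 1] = -3*c^2 - 4*c - 1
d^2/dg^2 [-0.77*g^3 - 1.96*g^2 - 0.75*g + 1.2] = -4.62*g - 3.92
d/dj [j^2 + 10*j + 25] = 2*j + 10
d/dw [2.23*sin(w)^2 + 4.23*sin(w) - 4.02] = (4.46*sin(w) + 4.23)*cos(w)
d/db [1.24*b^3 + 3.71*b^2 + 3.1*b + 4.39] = 3.72*b^2 + 7.42*b + 3.1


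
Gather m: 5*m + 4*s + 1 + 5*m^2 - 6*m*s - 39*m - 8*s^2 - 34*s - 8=5*m^2 + m*(-6*s - 34) - 8*s^2 - 30*s - 7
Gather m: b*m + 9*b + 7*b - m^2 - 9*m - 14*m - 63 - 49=16*b - m^2 + m*(b - 23) - 112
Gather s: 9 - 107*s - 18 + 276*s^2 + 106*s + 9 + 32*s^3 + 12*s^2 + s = 32*s^3 + 288*s^2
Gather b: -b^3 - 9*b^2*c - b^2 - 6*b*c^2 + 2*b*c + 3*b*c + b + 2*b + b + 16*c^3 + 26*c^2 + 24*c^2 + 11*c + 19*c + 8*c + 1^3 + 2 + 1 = -b^3 + b^2*(-9*c - 1) + b*(-6*c^2 + 5*c + 4) + 16*c^3 + 50*c^2 + 38*c + 4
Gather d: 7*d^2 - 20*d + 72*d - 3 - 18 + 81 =7*d^2 + 52*d + 60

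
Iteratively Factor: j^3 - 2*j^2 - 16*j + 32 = (j - 2)*(j^2 - 16) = (j - 2)*(j + 4)*(j - 4)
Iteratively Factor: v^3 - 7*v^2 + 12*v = (v - 4)*(v^2 - 3*v) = v*(v - 4)*(v - 3)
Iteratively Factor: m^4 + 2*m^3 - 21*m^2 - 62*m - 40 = (m + 4)*(m^3 - 2*m^2 - 13*m - 10) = (m - 5)*(m + 4)*(m^2 + 3*m + 2) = (m - 5)*(m + 2)*(m + 4)*(m + 1)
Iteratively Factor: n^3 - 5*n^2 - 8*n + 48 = (n - 4)*(n^2 - n - 12) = (n - 4)*(n + 3)*(n - 4)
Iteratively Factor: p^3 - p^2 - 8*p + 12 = (p + 3)*(p^2 - 4*p + 4) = (p - 2)*(p + 3)*(p - 2)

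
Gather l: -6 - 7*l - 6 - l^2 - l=-l^2 - 8*l - 12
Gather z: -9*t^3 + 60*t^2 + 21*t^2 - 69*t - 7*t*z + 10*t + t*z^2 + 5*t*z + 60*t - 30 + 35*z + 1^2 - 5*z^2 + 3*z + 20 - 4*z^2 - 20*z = -9*t^3 + 81*t^2 + t + z^2*(t - 9) + z*(18 - 2*t) - 9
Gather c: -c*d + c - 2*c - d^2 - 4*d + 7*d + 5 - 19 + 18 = c*(-d - 1) - d^2 + 3*d + 4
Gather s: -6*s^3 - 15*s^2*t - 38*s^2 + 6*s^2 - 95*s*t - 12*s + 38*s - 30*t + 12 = -6*s^3 + s^2*(-15*t - 32) + s*(26 - 95*t) - 30*t + 12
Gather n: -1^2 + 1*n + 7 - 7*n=6 - 6*n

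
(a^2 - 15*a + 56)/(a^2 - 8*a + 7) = (a - 8)/(a - 1)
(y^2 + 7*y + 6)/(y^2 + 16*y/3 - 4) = 3*(y + 1)/(3*y - 2)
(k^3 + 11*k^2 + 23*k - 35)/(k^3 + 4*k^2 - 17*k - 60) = (k^2 + 6*k - 7)/(k^2 - k - 12)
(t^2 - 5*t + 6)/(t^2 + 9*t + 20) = (t^2 - 5*t + 6)/(t^2 + 9*t + 20)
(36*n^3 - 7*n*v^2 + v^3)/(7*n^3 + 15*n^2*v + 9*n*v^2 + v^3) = (36*n^3 - 7*n*v^2 + v^3)/(7*n^3 + 15*n^2*v + 9*n*v^2 + v^3)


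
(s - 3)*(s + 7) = s^2 + 4*s - 21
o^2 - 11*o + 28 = (o - 7)*(o - 4)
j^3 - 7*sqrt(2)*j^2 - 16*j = j*(j - 8*sqrt(2))*(j + sqrt(2))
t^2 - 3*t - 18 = (t - 6)*(t + 3)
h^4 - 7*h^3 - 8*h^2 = h^2*(h - 8)*(h + 1)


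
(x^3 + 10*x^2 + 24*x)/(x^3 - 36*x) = (x + 4)/(x - 6)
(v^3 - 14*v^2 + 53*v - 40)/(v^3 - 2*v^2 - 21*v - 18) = (-v^3 + 14*v^2 - 53*v + 40)/(-v^3 + 2*v^2 + 21*v + 18)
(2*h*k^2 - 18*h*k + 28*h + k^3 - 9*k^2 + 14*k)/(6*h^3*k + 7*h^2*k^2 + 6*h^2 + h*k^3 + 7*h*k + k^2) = (2*h*k^2 - 18*h*k + 28*h + k^3 - 9*k^2 + 14*k)/(6*h^3*k + 7*h^2*k^2 + 6*h^2 + h*k^3 + 7*h*k + k^2)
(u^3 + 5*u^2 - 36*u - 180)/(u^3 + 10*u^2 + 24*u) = (u^2 - u - 30)/(u*(u + 4))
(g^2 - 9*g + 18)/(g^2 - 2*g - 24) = (g - 3)/(g + 4)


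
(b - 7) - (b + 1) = -8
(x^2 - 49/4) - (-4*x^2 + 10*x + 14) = 5*x^2 - 10*x - 105/4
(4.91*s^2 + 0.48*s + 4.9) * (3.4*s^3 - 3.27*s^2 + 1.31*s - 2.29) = 16.694*s^5 - 14.4237*s^4 + 21.5225*s^3 - 26.6381*s^2 + 5.3198*s - 11.221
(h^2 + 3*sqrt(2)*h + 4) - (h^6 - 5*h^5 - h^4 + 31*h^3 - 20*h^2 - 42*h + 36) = -h^6 + 5*h^5 + h^4 - 31*h^3 + 21*h^2 + 3*sqrt(2)*h + 42*h - 32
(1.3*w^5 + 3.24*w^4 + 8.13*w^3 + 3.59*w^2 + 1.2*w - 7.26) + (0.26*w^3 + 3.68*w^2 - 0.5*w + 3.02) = 1.3*w^5 + 3.24*w^4 + 8.39*w^3 + 7.27*w^2 + 0.7*w - 4.24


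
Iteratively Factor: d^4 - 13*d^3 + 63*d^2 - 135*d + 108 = (d - 3)*(d^3 - 10*d^2 + 33*d - 36) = (d - 3)^2*(d^2 - 7*d + 12) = (d - 3)^3*(d - 4)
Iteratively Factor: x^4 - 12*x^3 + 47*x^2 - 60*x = (x - 4)*(x^3 - 8*x^2 + 15*x) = x*(x - 4)*(x^2 - 8*x + 15) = x*(x - 5)*(x - 4)*(x - 3)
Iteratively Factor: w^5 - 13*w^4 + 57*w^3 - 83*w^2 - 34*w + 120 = (w - 2)*(w^4 - 11*w^3 + 35*w^2 - 13*w - 60) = (w - 5)*(w - 2)*(w^3 - 6*w^2 + 5*w + 12) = (w - 5)*(w - 3)*(w - 2)*(w^2 - 3*w - 4) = (w - 5)*(w - 3)*(w - 2)*(w + 1)*(w - 4)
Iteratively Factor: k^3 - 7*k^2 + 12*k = (k - 3)*(k^2 - 4*k) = k*(k - 3)*(k - 4)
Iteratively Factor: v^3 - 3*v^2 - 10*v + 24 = (v + 3)*(v^2 - 6*v + 8) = (v - 2)*(v + 3)*(v - 4)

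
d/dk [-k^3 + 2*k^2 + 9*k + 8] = -3*k^2 + 4*k + 9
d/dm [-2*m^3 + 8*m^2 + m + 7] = -6*m^2 + 16*m + 1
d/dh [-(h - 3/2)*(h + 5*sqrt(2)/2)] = -2*h - 5*sqrt(2)/2 + 3/2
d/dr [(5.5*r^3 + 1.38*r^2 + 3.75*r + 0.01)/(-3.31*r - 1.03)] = (-36.41*r^3 - 21.5628*r^2 - 2.8428*r - 3.8294)/(10.9561*r^2 + 6.8186*r + 1.0609)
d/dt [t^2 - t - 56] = 2*t - 1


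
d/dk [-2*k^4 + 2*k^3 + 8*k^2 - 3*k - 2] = -8*k^3 + 6*k^2 + 16*k - 3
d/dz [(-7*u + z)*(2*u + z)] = -5*u + 2*z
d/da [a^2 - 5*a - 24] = 2*a - 5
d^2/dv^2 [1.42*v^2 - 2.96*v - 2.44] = 2.84000000000000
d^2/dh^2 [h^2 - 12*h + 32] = 2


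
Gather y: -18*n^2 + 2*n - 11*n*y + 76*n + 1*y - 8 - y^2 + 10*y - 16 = -18*n^2 + 78*n - y^2 + y*(11 - 11*n) - 24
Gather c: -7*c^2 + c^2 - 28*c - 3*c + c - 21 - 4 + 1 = -6*c^2 - 30*c - 24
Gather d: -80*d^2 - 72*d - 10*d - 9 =-80*d^2 - 82*d - 9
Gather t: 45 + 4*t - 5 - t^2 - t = -t^2 + 3*t + 40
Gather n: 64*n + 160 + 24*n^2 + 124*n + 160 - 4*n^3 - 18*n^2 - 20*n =-4*n^3 + 6*n^2 + 168*n + 320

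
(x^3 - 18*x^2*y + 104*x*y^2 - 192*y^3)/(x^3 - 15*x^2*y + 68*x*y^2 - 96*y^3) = (x - 6*y)/(x - 3*y)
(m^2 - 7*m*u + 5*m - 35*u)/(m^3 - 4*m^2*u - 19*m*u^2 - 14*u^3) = (m + 5)/(m^2 + 3*m*u + 2*u^2)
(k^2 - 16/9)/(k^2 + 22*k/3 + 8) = (k - 4/3)/(k + 6)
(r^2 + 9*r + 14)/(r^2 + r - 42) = (r + 2)/(r - 6)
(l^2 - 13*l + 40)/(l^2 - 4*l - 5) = (l - 8)/(l + 1)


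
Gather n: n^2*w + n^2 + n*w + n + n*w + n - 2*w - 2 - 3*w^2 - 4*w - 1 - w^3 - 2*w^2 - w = n^2*(w + 1) + n*(2*w + 2) - w^3 - 5*w^2 - 7*w - 3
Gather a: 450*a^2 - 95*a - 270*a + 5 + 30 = 450*a^2 - 365*a + 35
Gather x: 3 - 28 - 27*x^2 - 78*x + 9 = -27*x^2 - 78*x - 16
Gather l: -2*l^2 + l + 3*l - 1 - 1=-2*l^2 + 4*l - 2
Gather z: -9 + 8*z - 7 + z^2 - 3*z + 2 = z^2 + 5*z - 14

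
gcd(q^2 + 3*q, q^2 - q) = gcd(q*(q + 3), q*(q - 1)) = q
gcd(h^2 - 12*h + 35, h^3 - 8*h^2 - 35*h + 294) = h - 7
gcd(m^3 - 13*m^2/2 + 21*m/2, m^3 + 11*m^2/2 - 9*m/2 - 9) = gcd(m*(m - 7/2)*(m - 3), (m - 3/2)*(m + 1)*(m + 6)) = 1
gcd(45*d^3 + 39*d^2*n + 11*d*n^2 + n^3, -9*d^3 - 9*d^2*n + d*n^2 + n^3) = 3*d + n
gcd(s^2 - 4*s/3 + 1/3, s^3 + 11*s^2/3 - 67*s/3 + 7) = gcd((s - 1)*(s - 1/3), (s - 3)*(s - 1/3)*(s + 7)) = s - 1/3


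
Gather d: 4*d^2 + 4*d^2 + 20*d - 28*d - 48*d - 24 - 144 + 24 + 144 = 8*d^2 - 56*d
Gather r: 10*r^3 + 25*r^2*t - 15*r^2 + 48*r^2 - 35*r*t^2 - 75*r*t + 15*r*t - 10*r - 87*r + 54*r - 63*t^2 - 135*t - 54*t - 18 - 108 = 10*r^3 + r^2*(25*t + 33) + r*(-35*t^2 - 60*t - 43) - 63*t^2 - 189*t - 126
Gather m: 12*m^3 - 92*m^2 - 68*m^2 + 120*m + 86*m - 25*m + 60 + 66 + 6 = 12*m^3 - 160*m^2 + 181*m + 132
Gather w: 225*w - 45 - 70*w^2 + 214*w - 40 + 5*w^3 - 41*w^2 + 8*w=5*w^3 - 111*w^2 + 447*w - 85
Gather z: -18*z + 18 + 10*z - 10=8 - 8*z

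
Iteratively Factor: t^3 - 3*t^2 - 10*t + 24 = (t + 3)*(t^2 - 6*t + 8) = (t - 2)*(t + 3)*(t - 4)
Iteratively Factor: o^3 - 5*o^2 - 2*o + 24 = (o - 4)*(o^2 - o - 6) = (o - 4)*(o + 2)*(o - 3)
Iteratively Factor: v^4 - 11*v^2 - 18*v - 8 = (v + 1)*(v^3 - v^2 - 10*v - 8) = (v + 1)^2*(v^2 - 2*v - 8) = (v + 1)^2*(v + 2)*(v - 4)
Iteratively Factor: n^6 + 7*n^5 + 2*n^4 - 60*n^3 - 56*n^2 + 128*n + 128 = (n + 4)*(n^5 + 3*n^4 - 10*n^3 - 20*n^2 + 24*n + 32) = (n + 4)^2*(n^4 - n^3 - 6*n^2 + 4*n + 8) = (n + 2)*(n + 4)^2*(n^3 - 3*n^2 + 4) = (n + 1)*(n + 2)*(n + 4)^2*(n^2 - 4*n + 4) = (n - 2)*(n + 1)*(n + 2)*(n + 4)^2*(n - 2)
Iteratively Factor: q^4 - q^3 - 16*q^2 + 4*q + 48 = (q - 4)*(q^3 + 3*q^2 - 4*q - 12) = (q - 4)*(q + 3)*(q^2 - 4) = (q - 4)*(q + 2)*(q + 3)*(q - 2)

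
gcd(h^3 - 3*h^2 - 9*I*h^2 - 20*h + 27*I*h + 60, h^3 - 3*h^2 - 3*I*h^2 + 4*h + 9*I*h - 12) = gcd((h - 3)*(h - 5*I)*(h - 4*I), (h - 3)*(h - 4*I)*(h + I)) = h^2 + h*(-3 - 4*I) + 12*I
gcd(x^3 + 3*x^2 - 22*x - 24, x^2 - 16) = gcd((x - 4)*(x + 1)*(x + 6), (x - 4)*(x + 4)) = x - 4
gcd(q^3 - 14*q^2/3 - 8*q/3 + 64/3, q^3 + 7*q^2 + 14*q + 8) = q + 2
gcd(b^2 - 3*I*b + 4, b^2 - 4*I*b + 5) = b + I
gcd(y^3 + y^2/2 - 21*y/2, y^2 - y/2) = y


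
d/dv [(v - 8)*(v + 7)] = 2*v - 1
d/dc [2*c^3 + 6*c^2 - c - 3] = 6*c^2 + 12*c - 1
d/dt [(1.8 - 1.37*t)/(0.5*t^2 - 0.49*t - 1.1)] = (0.685*t^2 - 1.8*t + 2.389)/(0.25*t^4 - 0.49*t^3 - 0.8599*t^2 + 1.078*t + 1.21)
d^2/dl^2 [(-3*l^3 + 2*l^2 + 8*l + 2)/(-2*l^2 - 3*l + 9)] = 2*(61*l^3 - 375*l^2 + 261*l - 432)/(8*l^6 + 36*l^5 - 54*l^4 - 297*l^3 + 243*l^2 + 729*l - 729)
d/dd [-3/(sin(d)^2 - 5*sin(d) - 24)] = 3*(2*sin(d) - 5)*cos(d)/((sin(d) - 8)^2*(sin(d) + 3)^2)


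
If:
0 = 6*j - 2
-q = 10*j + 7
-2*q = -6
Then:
No Solution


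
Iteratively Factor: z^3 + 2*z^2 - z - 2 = (z + 1)*(z^2 + z - 2) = (z - 1)*(z + 1)*(z + 2)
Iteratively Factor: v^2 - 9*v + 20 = (v - 5)*(v - 4)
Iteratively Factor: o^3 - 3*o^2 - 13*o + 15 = (o + 3)*(o^2 - 6*o + 5) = (o - 1)*(o + 3)*(o - 5)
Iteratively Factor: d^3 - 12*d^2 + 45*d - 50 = (d - 2)*(d^2 - 10*d + 25) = (d - 5)*(d - 2)*(d - 5)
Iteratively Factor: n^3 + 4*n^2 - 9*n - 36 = (n + 4)*(n^2 - 9) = (n + 3)*(n + 4)*(n - 3)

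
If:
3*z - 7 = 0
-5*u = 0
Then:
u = 0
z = 7/3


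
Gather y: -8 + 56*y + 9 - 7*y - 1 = 49*y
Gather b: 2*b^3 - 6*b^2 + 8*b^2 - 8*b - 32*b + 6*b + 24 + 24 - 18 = 2*b^3 + 2*b^2 - 34*b + 30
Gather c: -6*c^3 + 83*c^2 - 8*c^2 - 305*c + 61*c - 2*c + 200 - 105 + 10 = -6*c^3 + 75*c^2 - 246*c + 105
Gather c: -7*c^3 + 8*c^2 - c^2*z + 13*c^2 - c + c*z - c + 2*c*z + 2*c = -7*c^3 + c^2*(21 - z) + 3*c*z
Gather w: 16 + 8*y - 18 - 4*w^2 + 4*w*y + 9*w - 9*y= -4*w^2 + w*(4*y + 9) - y - 2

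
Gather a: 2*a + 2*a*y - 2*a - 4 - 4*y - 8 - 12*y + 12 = 2*a*y - 16*y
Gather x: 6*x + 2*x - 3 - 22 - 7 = 8*x - 32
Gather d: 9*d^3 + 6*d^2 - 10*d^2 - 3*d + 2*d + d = 9*d^3 - 4*d^2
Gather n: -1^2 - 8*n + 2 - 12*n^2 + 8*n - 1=-12*n^2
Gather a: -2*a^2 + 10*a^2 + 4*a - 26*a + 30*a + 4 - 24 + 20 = 8*a^2 + 8*a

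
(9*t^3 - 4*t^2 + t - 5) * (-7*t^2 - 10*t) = -63*t^5 - 62*t^4 + 33*t^3 + 25*t^2 + 50*t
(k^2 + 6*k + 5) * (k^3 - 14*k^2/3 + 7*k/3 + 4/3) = k^5 + 4*k^4/3 - 62*k^3/3 - 8*k^2 + 59*k/3 + 20/3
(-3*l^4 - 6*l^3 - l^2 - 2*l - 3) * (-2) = 6*l^4 + 12*l^3 + 2*l^2 + 4*l + 6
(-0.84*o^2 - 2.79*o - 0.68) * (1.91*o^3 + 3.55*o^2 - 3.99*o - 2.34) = -1.6044*o^5 - 8.3109*o^4 - 7.8517*o^3 + 10.6837*o^2 + 9.2418*o + 1.5912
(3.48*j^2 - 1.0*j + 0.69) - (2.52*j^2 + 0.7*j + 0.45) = 0.96*j^2 - 1.7*j + 0.24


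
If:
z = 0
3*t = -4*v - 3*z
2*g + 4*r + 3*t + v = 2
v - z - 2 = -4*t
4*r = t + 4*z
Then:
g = 0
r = 2/13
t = 8/13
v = -6/13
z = 0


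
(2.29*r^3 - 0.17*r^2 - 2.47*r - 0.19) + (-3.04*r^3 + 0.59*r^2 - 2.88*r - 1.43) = -0.75*r^3 + 0.42*r^2 - 5.35*r - 1.62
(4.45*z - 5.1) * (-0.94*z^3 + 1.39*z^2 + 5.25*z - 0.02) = -4.183*z^4 + 10.9795*z^3 + 16.2735*z^2 - 26.864*z + 0.102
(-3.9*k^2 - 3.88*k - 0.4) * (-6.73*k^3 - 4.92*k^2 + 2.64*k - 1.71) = 26.247*k^5 + 45.3004*k^4 + 11.4856*k^3 - 1.6062*k^2 + 5.5788*k + 0.684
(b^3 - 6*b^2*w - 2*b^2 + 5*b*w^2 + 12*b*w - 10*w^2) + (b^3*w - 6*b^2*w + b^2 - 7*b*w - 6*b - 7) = b^3*w + b^3 - 12*b^2*w - b^2 + 5*b*w^2 + 5*b*w - 6*b - 10*w^2 - 7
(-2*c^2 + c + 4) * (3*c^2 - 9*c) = -6*c^4 + 21*c^3 + 3*c^2 - 36*c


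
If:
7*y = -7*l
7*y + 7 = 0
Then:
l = 1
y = -1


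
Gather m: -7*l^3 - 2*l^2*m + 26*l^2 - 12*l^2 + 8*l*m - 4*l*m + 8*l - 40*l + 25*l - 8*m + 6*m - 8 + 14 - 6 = -7*l^3 + 14*l^2 - 7*l + m*(-2*l^2 + 4*l - 2)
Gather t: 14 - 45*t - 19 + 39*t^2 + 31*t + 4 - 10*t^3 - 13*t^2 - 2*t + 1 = -10*t^3 + 26*t^2 - 16*t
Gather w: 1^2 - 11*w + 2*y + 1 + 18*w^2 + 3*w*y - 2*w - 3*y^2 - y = 18*w^2 + w*(3*y - 13) - 3*y^2 + y + 2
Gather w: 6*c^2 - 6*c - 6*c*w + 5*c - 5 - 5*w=6*c^2 - c + w*(-6*c - 5) - 5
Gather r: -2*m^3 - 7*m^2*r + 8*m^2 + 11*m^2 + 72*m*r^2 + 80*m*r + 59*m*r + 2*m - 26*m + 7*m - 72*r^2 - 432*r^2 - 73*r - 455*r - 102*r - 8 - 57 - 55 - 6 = -2*m^3 + 19*m^2 - 17*m + r^2*(72*m - 504) + r*(-7*m^2 + 139*m - 630) - 126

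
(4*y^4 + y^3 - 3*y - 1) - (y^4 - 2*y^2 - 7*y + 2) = 3*y^4 + y^3 + 2*y^2 + 4*y - 3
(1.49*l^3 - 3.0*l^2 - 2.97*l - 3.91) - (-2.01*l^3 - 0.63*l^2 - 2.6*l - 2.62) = 3.5*l^3 - 2.37*l^2 - 0.37*l - 1.29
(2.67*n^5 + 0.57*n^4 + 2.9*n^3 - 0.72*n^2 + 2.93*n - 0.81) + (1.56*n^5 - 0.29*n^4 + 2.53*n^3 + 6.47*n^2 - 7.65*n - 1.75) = 4.23*n^5 + 0.28*n^4 + 5.43*n^3 + 5.75*n^2 - 4.72*n - 2.56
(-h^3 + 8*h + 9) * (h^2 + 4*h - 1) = -h^5 - 4*h^4 + 9*h^3 + 41*h^2 + 28*h - 9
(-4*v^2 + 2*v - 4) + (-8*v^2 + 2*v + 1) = -12*v^2 + 4*v - 3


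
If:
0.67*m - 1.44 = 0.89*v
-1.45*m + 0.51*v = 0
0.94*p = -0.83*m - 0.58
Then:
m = -0.77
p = 0.07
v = -2.20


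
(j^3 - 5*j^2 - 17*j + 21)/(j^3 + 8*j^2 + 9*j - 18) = (j - 7)/(j + 6)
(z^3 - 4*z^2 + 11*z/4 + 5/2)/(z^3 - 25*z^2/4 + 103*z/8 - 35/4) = 2*(2*z + 1)/(4*z - 7)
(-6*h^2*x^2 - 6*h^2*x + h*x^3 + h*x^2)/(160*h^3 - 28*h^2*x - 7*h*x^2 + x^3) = h*x*(-6*h*x - 6*h + x^2 + x)/(160*h^3 - 28*h^2*x - 7*h*x^2 + x^3)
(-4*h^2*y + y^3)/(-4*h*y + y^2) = (4*h^2 - y^2)/(4*h - y)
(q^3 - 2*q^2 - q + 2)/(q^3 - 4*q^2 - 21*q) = (-q^3 + 2*q^2 + q - 2)/(q*(-q^2 + 4*q + 21))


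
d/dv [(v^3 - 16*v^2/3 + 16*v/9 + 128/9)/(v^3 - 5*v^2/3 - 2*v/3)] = (99*v^4 - 132*v^3 - 976*v^2 + 1280*v + 256)/(3*v^2*(9*v^4 - 30*v^3 + 13*v^2 + 20*v + 4))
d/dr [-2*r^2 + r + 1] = 1 - 4*r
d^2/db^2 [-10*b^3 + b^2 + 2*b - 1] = 2 - 60*b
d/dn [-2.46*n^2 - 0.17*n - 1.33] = -4.92*n - 0.17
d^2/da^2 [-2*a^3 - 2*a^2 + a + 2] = -12*a - 4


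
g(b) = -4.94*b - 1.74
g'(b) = -4.94000000000000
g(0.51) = -4.26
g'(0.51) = -4.94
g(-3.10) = 13.57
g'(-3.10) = -4.94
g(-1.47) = 5.52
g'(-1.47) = -4.94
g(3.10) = -17.05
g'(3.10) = -4.94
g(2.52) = -14.19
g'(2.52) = -4.94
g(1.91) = -11.18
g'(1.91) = -4.94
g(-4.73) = 21.63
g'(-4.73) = -4.94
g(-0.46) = 0.53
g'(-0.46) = -4.94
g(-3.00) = 13.08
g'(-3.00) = -4.94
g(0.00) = -1.74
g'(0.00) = -4.94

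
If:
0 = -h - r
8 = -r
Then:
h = 8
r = -8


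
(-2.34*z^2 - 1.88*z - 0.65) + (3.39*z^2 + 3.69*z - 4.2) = 1.05*z^2 + 1.81*z - 4.85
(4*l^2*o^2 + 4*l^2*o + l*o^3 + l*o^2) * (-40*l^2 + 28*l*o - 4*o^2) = -160*l^4*o^2 - 160*l^4*o + 72*l^3*o^3 + 72*l^3*o^2 + 12*l^2*o^4 + 12*l^2*o^3 - 4*l*o^5 - 4*l*o^4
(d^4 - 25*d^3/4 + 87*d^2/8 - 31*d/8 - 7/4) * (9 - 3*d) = -3*d^5 + 111*d^4/4 - 711*d^3/8 + 219*d^2/2 - 237*d/8 - 63/4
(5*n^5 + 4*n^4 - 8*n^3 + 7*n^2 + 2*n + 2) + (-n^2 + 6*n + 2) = 5*n^5 + 4*n^4 - 8*n^3 + 6*n^2 + 8*n + 4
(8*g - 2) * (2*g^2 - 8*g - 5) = 16*g^3 - 68*g^2 - 24*g + 10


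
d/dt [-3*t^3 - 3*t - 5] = -9*t^2 - 3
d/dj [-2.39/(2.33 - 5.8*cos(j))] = 13.862*sin(j)/(5.8*cos(j) - 2.33)^2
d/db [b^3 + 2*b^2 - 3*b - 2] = 3*b^2 + 4*b - 3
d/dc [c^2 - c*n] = 2*c - n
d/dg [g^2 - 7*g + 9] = 2*g - 7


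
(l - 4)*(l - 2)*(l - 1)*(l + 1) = l^4 - 6*l^3 + 7*l^2 + 6*l - 8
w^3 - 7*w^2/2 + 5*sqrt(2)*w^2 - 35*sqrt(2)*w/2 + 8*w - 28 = (w - 7/2)*(w + sqrt(2))*(w + 4*sqrt(2))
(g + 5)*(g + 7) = g^2 + 12*g + 35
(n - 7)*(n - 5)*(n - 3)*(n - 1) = n^4 - 16*n^3 + 86*n^2 - 176*n + 105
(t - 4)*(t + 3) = t^2 - t - 12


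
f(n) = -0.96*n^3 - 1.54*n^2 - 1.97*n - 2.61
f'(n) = -2.88*n^2 - 3.08*n - 1.97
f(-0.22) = -2.24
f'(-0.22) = -1.43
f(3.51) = -70.01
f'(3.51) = -48.26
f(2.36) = -28.45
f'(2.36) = -25.28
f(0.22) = -3.13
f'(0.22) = -2.79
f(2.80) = -41.27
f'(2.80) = -33.17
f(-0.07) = -2.48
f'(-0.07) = -1.77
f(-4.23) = 50.83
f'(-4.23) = -40.47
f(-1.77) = 1.38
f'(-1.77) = -5.54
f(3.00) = -48.30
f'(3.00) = -37.13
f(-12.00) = 1458.15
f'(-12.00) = -379.73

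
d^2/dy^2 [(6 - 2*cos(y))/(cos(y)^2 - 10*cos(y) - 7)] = 2*(-9*sin(y)^4*cos(y) + 2*sin(y)^4 - 440*sin(y)^2 - 134*cos(y) - 69*cos(3*y)/2 + cos(5*y)/2 - 344)/(sin(y)^2 + 10*cos(y) + 6)^3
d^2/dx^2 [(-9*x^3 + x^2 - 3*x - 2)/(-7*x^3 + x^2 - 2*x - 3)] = 2*(14*x^6 + 63*x^5 - 567*x^4 + 57*x^3 - 135*x^2 + 132*x - 13)/(343*x^9 - 147*x^8 + 315*x^7 + 356*x^6 - 36*x^5 + 249*x^4 + 161*x^3 + 9*x^2 + 54*x + 27)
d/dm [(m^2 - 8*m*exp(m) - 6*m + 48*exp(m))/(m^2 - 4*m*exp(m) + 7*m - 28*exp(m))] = ((m^2 - 8*m*exp(m) - 6*m + 48*exp(m))*(4*m*exp(m) - 2*m + 32*exp(m) - 7) + 2*(m^2 - 4*m*exp(m) + 7*m - 28*exp(m))*(-4*m*exp(m) + m + 20*exp(m) - 3))/(m^2 - 4*m*exp(m) + 7*m - 28*exp(m))^2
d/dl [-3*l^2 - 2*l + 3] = -6*l - 2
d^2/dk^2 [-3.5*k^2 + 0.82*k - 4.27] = -7.00000000000000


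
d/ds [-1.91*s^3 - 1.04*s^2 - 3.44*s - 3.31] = -5.73*s^2 - 2.08*s - 3.44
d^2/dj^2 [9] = 0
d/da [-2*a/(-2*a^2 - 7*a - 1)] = 2*(1 - 2*a^2)/(4*a^4 + 28*a^3 + 53*a^2 + 14*a + 1)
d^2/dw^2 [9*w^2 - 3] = 18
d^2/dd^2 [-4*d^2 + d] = -8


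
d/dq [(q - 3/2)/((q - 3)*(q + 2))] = (-q^2 + 3*q - 15/2)/(q^4 - 2*q^3 - 11*q^2 + 12*q + 36)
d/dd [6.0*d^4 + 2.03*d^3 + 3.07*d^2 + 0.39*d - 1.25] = 24.0*d^3 + 6.09*d^2 + 6.14*d + 0.39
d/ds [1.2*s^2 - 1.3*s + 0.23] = 2.4*s - 1.3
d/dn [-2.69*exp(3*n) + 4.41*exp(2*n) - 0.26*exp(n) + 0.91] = (-8.07*exp(2*n) + 8.82*exp(n) - 0.26)*exp(n)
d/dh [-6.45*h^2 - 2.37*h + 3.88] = -12.9*h - 2.37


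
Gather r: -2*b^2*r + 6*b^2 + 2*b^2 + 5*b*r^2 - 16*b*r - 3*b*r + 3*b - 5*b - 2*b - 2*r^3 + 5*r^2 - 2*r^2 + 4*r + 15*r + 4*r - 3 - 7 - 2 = 8*b^2 - 4*b - 2*r^3 + r^2*(5*b + 3) + r*(-2*b^2 - 19*b + 23) - 12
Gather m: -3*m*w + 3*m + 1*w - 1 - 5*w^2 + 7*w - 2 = m*(3 - 3*w) - 5*w^2 + 8*w - 3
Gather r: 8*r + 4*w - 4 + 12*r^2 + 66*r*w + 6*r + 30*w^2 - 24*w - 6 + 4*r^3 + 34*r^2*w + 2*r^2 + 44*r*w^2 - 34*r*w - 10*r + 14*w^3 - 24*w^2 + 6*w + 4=4*r^3 + r^2*(34*w + 14) + r*(44*w^2 + 32*w + 4) + 14*w^3 + 6*w^2 - 14*w - 6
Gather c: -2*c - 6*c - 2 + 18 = 16 - 8*c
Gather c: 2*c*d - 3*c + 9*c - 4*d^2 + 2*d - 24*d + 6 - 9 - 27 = c*(2*d + 6) - 4*d^2 - 22*d - 30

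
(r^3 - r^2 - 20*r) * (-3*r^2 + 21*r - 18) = -3*r^5 + 24*r^4 + 21*r^3 - 402*r^2 + 360*r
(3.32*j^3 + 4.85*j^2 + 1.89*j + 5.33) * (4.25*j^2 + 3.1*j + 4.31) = 14.11*j^5 + 30.9045*j^4 + 37.3767*j^3 + 49.415*j^2 + 24.6689*j + 22.9723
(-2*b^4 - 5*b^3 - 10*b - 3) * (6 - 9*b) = 18*b^5 + 33*b^4 - 30*b^3 + 90*b^2 - 33*b - 18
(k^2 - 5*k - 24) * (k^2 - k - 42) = k^4 - 6*k^3 - 61*k^2 + 234*k + 1008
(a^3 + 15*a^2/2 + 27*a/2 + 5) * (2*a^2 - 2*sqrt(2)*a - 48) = 2*a^5 - 2*sqrt(2)*a^4 + 15*a^4 - 15*sqrt(2)*a^3 - 21*a^3 - 350*a^2 - 27*sqrt(2)*a^2 - 648*a - 10*sqrt(2)*a - 240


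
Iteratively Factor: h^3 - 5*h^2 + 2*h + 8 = (h + 1)*(h^2 - 6*h + 8) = (h - 2)*(h + 1)*(h - 4)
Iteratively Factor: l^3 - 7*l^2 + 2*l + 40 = (l - 5)*(l^2 - 2*l - 8) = (l - 5)*(l - 4)*(l + 2)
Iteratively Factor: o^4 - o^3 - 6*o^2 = (o)*(o^3 - o^2 - 6*o) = o*(o - 3)*(o^2 + 2*o) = o^2*(o - 3)*(o + 2)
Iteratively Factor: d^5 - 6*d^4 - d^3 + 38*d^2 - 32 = (d + 1)*(d^4 - 7*d^3 + 6*d^2 + 32*d - 32) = (d - 4)*(d + 1)*(d^3 - 3*d^2 - 6*d + 8) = (d - 4)^2*(d + 1)*(d^2 + d - 2) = (d - 4)^2*(d + 1)*(d + 2)*(d - 1)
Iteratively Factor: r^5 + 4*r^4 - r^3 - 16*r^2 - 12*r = (r - 2)*(r^4 + 6*r^3 + 11*r^2 + 6*r) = (r - 2)*(r + 2)*(r^3 + 4*r^2 + 3*r) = (r - 2)*(r + 2)*(r + 3)*(r^2 + r) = r*(r - 2)*(r + 2)*(r + 3)*(r + 1)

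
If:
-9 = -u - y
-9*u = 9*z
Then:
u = -z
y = z + 9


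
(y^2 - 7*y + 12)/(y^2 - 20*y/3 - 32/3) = 3*(-y^2 + 7*y - 12)/(-3*y^2 + 20*y + 32)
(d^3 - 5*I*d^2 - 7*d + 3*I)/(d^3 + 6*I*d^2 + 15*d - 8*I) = (d - 3*I)/(d + 8*I)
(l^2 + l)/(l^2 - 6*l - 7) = l/(l - 7)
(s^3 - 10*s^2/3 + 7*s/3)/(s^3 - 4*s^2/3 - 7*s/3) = (s - 1)/(s + 1)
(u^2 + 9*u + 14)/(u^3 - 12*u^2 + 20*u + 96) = (u + 7)/(u^2 - 14*u + 48)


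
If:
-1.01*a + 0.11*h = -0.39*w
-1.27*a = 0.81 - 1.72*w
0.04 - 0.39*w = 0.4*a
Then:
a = -0.21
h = -3.04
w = 0.32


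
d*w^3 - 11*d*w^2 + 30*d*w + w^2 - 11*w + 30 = (w - 6)*(w - 5)*(d*w + 1)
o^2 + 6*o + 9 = (o + 3)^2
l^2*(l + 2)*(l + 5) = l^4 + 7*l^3 + 10*l^2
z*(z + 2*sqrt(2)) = z^2 + 2*sqrt(2)*z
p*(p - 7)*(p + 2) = p^3 - 5*p^2 - 14*p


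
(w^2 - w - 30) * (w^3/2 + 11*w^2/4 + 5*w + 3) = w^5/2 + 9*w^4/4 - 51*w^3/4 - 169*w^2/2 - 153*w - 90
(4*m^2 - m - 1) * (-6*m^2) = -24*m^4 + 6*m^3 + 6*m^2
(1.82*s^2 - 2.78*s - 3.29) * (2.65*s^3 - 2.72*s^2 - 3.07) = 4.823*s^5 - 12.3174*s^4 - 1.1569*s^3 + 3.3614*s^2 + 8.5346*s + 10.1003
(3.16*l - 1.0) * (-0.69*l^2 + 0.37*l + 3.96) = -2.1804*l^3 + 1.8592*l^2 + 12.1436*l - 3.96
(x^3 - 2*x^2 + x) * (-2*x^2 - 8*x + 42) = -2*x^5 - 4*x^4 + 56*x^3 - 92*x^2 + 42*x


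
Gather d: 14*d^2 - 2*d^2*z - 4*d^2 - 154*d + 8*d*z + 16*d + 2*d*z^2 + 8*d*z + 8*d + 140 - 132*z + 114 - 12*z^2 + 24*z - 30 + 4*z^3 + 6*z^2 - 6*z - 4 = d^2*(10 - 2*z) + d*(2*z^2 + 16*z - 130) + 4*z^3 - 6*z^2 - 114*z + 220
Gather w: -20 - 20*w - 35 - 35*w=-55*w - 55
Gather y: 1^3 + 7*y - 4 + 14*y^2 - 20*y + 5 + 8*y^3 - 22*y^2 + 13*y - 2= 8*y^3 - 8*y^2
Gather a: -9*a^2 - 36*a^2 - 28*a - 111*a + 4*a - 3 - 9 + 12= -45*a^2 - 135*a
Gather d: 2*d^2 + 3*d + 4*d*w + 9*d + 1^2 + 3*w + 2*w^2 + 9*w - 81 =2*d^2 + d*(4*w + 12) + 2*w^2 + 12*w - 80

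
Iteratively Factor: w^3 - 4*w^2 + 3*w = (w)*(w^2 - 4*w + 3) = w*(w - 1)*(w - 3)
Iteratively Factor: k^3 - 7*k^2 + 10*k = (k - 5)*(k^2 - 2*k) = (k - 5)*(k - 2)*(k)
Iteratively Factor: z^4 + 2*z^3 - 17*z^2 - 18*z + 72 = (z - 2)*(z^3 + 4*z^2 - 9*z - 36) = (z - 2)*(z + 3)*(z^2 + z - 12) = (z - 3)*(z - 2)*(z + 3)*(z + 4)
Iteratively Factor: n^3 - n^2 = (n)*(n^2 - n) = n^2*(n - 1)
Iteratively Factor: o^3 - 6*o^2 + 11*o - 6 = (o - 3)*(o^2 - 3*o + 2) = (o - 3)*(o - 1)*(o - 2)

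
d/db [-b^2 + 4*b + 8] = 4 - 2*b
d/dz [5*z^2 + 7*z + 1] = 10*z + 7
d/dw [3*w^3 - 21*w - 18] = 9*w^2 - 21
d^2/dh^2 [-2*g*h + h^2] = 2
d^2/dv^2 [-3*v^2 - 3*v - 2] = -6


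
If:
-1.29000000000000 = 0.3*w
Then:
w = -4.30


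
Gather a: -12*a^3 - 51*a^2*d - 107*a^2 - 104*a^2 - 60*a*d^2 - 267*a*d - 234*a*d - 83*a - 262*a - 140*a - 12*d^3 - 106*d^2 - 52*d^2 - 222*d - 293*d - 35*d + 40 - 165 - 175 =-12*a^3 + a^2*(-51*d - 211) + a*(-60*d^2 - 501*d - 485) - 12*d^3 - 158*d^2 - 550*d - 300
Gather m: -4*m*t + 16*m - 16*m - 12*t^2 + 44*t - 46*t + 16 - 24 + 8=-4*m*t - 12*t^2 - 2*t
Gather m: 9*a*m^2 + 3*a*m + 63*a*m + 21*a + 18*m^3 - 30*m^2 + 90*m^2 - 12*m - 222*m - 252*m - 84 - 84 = 21*a + 18*m^3 + m^2*(9*a + 60) + m*(66*a - 486) - 168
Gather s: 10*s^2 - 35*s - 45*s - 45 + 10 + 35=10*s^2 - 80*s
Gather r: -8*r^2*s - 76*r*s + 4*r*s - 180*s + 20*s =-8*r^2*s - 72*r*s - 160*s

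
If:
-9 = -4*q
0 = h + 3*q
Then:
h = -27/4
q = 9/4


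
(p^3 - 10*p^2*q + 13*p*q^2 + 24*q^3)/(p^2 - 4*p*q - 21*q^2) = (-p^3 + 10*p^2*q - 13*p*q^2 - 24*q^3)/(-p^2 + 4*p*q + 21*q^2)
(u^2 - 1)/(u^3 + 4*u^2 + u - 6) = (u + 1)/(u^2 + 5*u + 6)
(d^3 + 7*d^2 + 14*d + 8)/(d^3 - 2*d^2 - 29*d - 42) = (d^2 + 5*d + 4)/(d^2 - 4*d - 21)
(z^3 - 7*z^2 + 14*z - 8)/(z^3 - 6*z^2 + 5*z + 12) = (z^2 - 3*z + 2)/(z^2 - 2*z - 3)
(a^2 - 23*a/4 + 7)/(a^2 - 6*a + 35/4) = (4*a^2 - 23*a + 28)/(4*a^2 - 24*a + 35)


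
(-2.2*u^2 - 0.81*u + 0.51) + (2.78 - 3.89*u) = -2.2*u^2 - 4.7*u + 3.29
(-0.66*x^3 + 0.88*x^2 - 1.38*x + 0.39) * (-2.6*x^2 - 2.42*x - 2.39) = 1.716*x^5 - 0.6908*x^4 + 3.0358*x^3 + 0.222399999999999*x^2 + 2.3544*x - 0.9321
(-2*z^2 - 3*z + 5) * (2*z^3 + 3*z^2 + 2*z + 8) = -4*z^5 - 12*z^4 - 3*z^3 - 7*z^2 - 14*z + 40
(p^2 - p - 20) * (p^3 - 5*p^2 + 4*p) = p^5 - 6*p^4 - 11*p^3 + 96*p^2 - 80*p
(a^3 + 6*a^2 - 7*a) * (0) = 0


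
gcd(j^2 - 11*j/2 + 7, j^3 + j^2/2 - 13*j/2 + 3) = j - 2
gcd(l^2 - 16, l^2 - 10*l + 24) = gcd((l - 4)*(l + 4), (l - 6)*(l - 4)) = l - 4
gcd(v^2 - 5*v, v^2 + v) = v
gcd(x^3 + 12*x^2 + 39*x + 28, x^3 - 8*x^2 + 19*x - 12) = 1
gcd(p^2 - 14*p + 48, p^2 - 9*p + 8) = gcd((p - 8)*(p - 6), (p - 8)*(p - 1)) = p - 8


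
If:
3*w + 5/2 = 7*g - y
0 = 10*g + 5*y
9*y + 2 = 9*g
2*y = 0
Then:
No Solution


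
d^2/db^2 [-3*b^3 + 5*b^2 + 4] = 10 - 18*b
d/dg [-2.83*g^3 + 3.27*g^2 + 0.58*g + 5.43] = -8.49*g^2 + 6.54*g + 0.58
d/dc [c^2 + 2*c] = 2*c + 2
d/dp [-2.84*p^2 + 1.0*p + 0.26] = 1.0 - 5.68*p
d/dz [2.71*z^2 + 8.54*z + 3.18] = 5.42*z + 8.54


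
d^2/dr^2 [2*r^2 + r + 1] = 4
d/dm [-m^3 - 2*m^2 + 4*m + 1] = -3*m^2 - 4*m + 4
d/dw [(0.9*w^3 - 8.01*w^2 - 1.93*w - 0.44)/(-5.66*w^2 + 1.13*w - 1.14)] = (-5.094*w^4 + 2.03400000000001*w^3 - 23.0531*w^2 + 13.282*w + 2.6974)/(32.0356*w^4 - 12.7916*w^3 + 14.1817*w^2 - 2.5764*w + 1.2996)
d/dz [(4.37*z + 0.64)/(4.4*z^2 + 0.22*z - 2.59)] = (19.228*z^2 + 0.9614*z - (4.37*z + 0.64)*(8.8*z + 0.22) - 11.3183)/(4.4*z^2 + 0.22*z - 2.59)^2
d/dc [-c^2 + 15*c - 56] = 15 - 2*c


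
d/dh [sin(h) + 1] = cos(h)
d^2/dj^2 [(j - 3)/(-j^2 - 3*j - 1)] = 2*(3*j*(j^2 + 3*j + 1) - (j - 3)*(2*j + 3)^2)/(j^2 + 3*j + 1)^3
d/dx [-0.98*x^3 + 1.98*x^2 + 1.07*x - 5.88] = -2.94*x^2 + 3.96*x + 1.07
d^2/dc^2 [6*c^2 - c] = 12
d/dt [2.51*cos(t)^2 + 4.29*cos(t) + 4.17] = -(5.02*cos(t) + 4.29)*sin(t)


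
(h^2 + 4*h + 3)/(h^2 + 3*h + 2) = (h + 3)/(h + 2)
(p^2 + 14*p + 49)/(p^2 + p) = (p^2 + 14*p + 49)/(p*(p + 1))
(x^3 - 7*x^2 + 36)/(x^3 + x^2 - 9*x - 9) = (x^2 - 4*x - 12)/(x^2 + 4*x + 3)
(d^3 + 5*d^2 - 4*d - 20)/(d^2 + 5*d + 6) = (d^2 + 3*d - 10)/(d + 3)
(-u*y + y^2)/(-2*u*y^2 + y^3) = (u - y)/(y*(2*u - y))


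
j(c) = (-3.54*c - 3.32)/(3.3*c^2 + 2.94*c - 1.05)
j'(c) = (-6.6*c - 2.94)*(-3.54*c - 3.32)/(3.3*c^2 + 2.94*c - 1.05)^2 - 3.54/(3.3*c^2 + 2.94*c - 1.05)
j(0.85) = -1.65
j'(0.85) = 2.76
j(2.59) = -0.44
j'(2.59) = 0.18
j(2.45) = -0.46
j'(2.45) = 0.20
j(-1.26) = 2.35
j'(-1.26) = 18.79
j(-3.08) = 0.36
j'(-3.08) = 0.13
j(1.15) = -1.10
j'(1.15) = 1.21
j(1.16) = -1.09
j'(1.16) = 1.18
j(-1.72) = 0.76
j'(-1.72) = 0.77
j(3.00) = -0.37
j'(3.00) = 0.13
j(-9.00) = 0.12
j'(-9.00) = 0.01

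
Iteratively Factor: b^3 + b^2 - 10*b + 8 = (b - 2)*(b^2 + 3*b - 4) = (b - 2)*(b - 1)*(b + 4)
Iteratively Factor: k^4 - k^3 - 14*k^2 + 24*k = (k)*(k^3 - k^2 - 14*k + 24) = k*(k + 4)*(k^2 - 5*k + 6) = k*(k - 2)*(k + 4)*(k - 3)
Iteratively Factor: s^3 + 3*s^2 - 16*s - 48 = (s + 3)*(s^2 - 16) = (s - 4)*(s + 3)*(s + 4)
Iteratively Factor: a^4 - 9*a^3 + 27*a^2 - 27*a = (a - 3)*(a^3 - 6*a^2 + 9*a) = a*(a - 3)*(a^2 - 6*a + 9) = a*(a - 3)^2*(a - 3)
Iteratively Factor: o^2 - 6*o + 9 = (o - 3)*(o - 3)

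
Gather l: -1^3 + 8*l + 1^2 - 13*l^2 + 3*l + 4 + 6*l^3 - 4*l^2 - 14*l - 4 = 6*l^3 - 17*l^2 - 3*l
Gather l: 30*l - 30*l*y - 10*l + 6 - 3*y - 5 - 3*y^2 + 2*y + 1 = l*(20 - 30*y) - 3*y^2 - y + 2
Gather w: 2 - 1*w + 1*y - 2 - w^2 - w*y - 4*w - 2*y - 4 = -w^2 + w*(-y - 5) - y - 4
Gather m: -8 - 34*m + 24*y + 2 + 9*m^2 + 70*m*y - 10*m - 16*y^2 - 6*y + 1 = 9*m^2 + m*(70*y - 44) - 16*y^2 + 18*y - 5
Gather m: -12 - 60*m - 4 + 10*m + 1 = -50*m - 15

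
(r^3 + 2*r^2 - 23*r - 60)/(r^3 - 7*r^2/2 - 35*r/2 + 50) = 2*(r + 3)/(2*r - 5)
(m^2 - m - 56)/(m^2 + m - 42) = (m - 8)/(m - 6)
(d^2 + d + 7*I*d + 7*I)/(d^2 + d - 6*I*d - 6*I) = (d + 7*I)/(d - 6*I)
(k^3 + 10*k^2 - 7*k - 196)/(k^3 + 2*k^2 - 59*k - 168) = (k^2 + 3*k - 28)/(k^2 - 5*k - 24)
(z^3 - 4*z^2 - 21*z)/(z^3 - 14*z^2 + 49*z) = (z + 3)/(z - 7)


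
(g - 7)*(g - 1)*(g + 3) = g^3 - 5*g^2 - 17*g + 21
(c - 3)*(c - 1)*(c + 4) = c^3 - 13*c + 12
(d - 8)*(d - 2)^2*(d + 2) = d^4 - 10*d^3 + 12*d^2 + 40*d - 64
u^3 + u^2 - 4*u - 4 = (u - 2)*(u + 1)*(u + 2)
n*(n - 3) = n^2 - 3*n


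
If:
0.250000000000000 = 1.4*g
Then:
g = 0.18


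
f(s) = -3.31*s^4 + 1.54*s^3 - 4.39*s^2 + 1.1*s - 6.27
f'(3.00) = -341.14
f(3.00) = -269.01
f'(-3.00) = 426.50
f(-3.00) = -358.77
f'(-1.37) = 55.84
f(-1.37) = -31.64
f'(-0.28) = 4.21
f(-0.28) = -6.98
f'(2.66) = -238.76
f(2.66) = -171.13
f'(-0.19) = 3.03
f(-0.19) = -6.65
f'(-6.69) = 4230.91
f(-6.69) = -7301.50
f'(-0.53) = 9.02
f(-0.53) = -8.58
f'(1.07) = -19.22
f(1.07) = -12.57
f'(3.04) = -354.87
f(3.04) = -282.93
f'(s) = -13.24*s^3 + 4.62*s^2 - 8.78*s + 1.1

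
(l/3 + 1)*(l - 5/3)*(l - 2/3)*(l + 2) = l^4/3 + 8*l^3/9 - 41*l^2/27 - 76*l/27 + 20/9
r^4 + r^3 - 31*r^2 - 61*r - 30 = (r - 6)*(r + 1)^2*(r + 5)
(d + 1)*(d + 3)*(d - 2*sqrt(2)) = d^3 - 2*sqrt(2)*d^2 + 4*d^2 - 8*sqrt(2)*d + 3*d - 6*sqrt(2)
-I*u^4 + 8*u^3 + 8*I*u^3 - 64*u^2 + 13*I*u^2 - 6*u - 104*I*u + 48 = (u - 8)*(u + I)*(u + 6*I)*(-I*u + 1)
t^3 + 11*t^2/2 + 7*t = t*(t + 2)*(t + 7/2)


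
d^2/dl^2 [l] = 0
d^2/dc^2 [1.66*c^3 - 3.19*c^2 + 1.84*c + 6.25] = 9.96*c - 6.38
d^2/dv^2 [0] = 0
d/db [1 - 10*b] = -10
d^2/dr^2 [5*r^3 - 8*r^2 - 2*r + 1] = 30*r - 16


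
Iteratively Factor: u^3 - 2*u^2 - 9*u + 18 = (u + 3)*(u^2 - 5*u + 6) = (u - 2)*(u + 3)*(u - 3)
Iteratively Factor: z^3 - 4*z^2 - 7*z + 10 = (z + 2)*(z^2 - 6*z + 5) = (z - 5)*(z + 2)*(z - 1)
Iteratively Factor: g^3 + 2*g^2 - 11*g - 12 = (g + 4)*(g^2 - 2*g - 3) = (g - 3)*(g + 4)*(g + 1)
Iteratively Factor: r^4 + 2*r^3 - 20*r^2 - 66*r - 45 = (r + 3)*(r^3 - r^2 - 17*r - 15) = (r + 1)*(r + 3)*(r^2 - 2*r - 15) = (r - 5)*(r + 1)*(r + 3)*(r + 3)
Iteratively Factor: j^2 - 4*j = (j - 4)*(j)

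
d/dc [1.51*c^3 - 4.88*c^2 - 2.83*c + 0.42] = 4.53*c^2 - 9.76*c - 2.83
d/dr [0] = 0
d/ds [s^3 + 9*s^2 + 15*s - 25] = 3*s^2 + 18*s + 15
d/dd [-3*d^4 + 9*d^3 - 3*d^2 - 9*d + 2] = -12*d^3 + 27*d^2 - 6*d - 9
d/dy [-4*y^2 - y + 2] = -8*y - 1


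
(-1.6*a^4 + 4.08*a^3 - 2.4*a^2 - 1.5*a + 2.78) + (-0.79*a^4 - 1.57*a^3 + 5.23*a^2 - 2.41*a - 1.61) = -2.39*a^4 + 2.51*a^3 + 2.83*a^2 - 3.91*a + 1.17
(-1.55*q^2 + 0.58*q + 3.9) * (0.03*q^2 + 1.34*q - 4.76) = -0.0465*q^4 - 2.0596*q^3 + 8.2722*q^2 + 2.4652*q - 18.564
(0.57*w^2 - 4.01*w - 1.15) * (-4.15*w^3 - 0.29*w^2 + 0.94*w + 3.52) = -2.3655*w^5 + 16.4762*w^4 + 6.4712*w^3 - 1.4295*w^2 - 15.1962*w - 4.048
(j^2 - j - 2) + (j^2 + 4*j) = 2*j^2 + 3*j - 2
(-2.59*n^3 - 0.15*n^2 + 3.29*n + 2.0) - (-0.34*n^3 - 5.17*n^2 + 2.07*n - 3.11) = -2.25*n^3 + 5.02*n^2 + 1.22*n + 5.11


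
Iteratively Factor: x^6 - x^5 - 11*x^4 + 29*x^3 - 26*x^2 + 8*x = (x - 2)*(x^5 + x^4 - 9*x^3 + 11*x^2 - 4*x) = (x - 2)*(x - 1)*(x^4 + 2*x^3 - 7*x^2 + 4*x) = (x - 2)*(x - 1)^2*(x^3 + 3*x^2 - 4*x) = (x - 2)*(x - 1)^2*(x + 4)*(x^2 - x) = (x - 2)*(x - 1)^3*(x + 4)*(x)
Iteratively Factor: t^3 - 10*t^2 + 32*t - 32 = (t - 2)*(t^2 - 8*t + 16) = (t - 4)*(t - 2)*(t - 4)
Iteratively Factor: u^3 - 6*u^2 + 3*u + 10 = (u - 2)*(u^2 - 4*u - 5) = (u - 5)*(u - 2)*(u + 1)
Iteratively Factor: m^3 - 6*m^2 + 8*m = (m - 2)*(m^2 - 4*m) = m*(m - 2)*(m - 4)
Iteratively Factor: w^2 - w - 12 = (w + 3)*(w - 4)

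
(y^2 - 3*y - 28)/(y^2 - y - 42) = (y + 4)/(y + 6)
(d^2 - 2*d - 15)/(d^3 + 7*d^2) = (d^2 - 2*d - 15)/(d^2*(d + 7))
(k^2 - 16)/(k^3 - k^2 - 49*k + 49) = (k^2 - 16)/(k^3 - k^2 - 49*k + 49)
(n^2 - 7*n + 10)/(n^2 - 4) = (n - 5)/(n + 2)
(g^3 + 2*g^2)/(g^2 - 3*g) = g*(g + 2)/(g - 3)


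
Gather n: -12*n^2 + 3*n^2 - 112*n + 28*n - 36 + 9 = -9*n^2 - 84*n - 27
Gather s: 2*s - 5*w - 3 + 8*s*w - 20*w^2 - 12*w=s*(8*w + 2) - 20*w^2 - 17*w - 3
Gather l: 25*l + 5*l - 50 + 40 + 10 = 30*l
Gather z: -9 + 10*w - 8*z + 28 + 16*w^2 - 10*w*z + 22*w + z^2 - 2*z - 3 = 16*w^2 + 32*w + z^2 + z*(-10*w - 10) + 16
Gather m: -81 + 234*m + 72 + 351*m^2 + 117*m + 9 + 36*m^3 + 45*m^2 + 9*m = 36*m^3 + 396*m^2 + 360*m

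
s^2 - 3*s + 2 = (s - 2)*(s - 1)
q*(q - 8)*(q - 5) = q^3 - 13*q^2 + 40*q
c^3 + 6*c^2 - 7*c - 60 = (c - 3)*(c + 4)*(c + 5)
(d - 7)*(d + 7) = d^2 - 49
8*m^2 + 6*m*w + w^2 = (2*m + w)*(4*m + w)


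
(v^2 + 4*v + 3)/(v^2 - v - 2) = (v + 3)/(v - 2)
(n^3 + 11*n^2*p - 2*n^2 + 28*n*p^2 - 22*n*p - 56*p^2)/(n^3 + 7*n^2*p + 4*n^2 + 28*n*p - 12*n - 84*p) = (n + 4*p)/(n + 6)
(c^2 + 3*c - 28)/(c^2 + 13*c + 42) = (c - 4)/(c + 6)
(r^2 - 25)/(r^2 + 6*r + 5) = (r - 5)/(r + 1)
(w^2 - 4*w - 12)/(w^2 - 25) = (w^2 - 4*w - 12)/(w^2 - 25)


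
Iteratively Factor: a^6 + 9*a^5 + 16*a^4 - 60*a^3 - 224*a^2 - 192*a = (a + 4)*(a^5 + 5*a^4 - 4*a^3 - 44*a^2 - 48*a) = (a + 2)*(a + 4)*(a^4 + 3*a^3 - 10*a^2 - 24*a) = (a + 2)*(a + 4)^2*(a^3 - a^2 - 6*a) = (a + 2)^2*(a + 4)^2*(a^2 - 3*a) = (a - 3)*(a + 2)^2*(a + 4)^2*(a)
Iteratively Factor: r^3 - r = (r + 1)*(r^2 - r) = (r - 1)*(r + 1)*(r)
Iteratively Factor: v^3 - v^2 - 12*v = (v - 4)*(v^2 + 3*v) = (v - 4)*(v + 3)*(v)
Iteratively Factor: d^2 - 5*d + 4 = (d - 1)*(d - 4)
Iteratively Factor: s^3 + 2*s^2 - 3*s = (s + 3)*(s^2 - s) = s*(s + 3)*(s - 1)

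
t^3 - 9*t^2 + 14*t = t*(t - 7)*(t - 2)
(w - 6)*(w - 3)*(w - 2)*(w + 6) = w^4 - 5*w^3 - 30*w^2 + 180*w - 216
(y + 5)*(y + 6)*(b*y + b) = b*y^3 + 12*b*y^2 + 41*b*y + 30*b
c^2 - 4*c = c*(c - 4)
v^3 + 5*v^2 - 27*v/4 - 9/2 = (v - 3/2)*(v + 1/2)*(v + 6)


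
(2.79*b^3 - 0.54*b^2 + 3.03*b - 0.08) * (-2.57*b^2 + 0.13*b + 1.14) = -7.1703*b^5 + 1.7505*b^4 - 4.6767*b^3 - 0.0161000000000001*b^2 + 3.4438*b - 0.0912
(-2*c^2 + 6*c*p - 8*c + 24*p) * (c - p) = -2*c^3 + 8*c^2*p - 8*c^2 - 6*c*p^2 + 32*c*p - 24*p^2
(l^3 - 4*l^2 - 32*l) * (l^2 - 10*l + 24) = l^5 - 14*l^4 + 32*l^3 + 224*l^2 - 768*l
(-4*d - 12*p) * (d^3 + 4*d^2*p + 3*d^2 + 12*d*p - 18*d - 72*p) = -4*d^4 - 28*d^3*p - 12*d^3 - 48*d^2*p^2 - 84*d^2*p + 72*d^2 - 144*d*p^2 + 504*d*p + 864*p^2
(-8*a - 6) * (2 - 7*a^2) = 56*a^3 + 42*a^2 - 16*a - 12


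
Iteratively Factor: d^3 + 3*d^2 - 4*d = (d - 1)*(d^2 + 4*d) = (d - 1)*(d + 4)*(d)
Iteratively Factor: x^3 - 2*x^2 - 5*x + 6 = (x + 2)*(x^2 - 4*x + 3) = (x - 3)*(x + 2)*(x - 1)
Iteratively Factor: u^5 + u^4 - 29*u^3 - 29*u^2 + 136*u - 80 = (u + 4)*(u^4 - 3*u^3 - 17*u^2 + 39*u - 20) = (u + 4)^2*(u^3 - 7*u^2 + 11*u - 5) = (u - 1)*(u + 4)^2*(u^2 - 6*u + 5) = (u - 1)^2*(u + 4)^2*(u - 5)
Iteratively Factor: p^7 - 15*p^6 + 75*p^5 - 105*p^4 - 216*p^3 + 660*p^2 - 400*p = (p)*(p^6 - 15*p^5 + 75*p^4 - 105*p^3 - 216*p^2 + 660*p - 400) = p*(p - 5)*(p^5 - 10*p^4 + 25*p^3 + 20*p^2 - 116*p + 80) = p*(p - 5)*(p - 2)*(p^4 - 8*p^3 + 9*p^2 + 38*p - 40) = p*(p - 5)^2*(p - 2)*(p^3 - 3*p^2 - 6*p + 8) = p*(p - 5)^2*(p - 2)*(p + 2)*(p^2 - 5*p + 4) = p*(p - 5)^2*(p - 4)*(p - 2)*(p + 2)*(p - 1)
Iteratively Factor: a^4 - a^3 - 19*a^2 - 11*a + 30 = (a - 1)*(a^3 - 19*a - 30) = (a - 1)*(a + 2)*(a^2 - 2*a - 15) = (a - 5)*(a - 1)*(a + 2)*(a + 3)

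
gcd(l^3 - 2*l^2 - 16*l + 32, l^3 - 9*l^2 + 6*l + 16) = l - 2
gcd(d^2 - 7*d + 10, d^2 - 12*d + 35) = d - 5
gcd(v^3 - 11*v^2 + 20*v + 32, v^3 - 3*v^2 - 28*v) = 1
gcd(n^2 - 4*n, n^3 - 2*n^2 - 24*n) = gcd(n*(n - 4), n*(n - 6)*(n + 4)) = n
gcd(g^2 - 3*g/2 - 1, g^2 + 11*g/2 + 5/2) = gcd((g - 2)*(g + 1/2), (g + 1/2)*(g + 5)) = g + 1/2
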